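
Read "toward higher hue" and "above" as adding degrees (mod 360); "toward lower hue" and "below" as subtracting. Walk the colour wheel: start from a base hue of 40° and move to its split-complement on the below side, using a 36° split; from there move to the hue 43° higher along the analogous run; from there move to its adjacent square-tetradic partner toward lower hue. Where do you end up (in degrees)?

40 + 144 = 184°   (split-comp 36° ↓)
184 + 43 = 227°   (analog 43° ↑)
227 − 90 = 137°   (square ↓)

137°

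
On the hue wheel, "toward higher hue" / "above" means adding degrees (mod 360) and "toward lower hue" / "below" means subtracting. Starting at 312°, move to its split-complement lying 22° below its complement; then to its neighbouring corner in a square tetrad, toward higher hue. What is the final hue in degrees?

200°

312 + 158 = 470 → 470 − 360 = 110°   (split-comp 22° ↓)
110 + 90 = 200°   (square ↑)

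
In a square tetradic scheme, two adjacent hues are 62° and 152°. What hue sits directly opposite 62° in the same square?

A square tetradic scheme places four hues 90° apart; opposite corners are 180° apart.
62 + 180 = 242°

242°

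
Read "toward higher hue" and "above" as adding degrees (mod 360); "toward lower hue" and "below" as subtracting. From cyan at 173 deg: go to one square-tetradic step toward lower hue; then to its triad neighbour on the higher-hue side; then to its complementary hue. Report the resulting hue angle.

23°

173 − 90 = 83°   (square ↓)
83 + 120 = 203°   (triadic ↑)
203 + 180 = 383 → 383 − 360 = 23°   (complement)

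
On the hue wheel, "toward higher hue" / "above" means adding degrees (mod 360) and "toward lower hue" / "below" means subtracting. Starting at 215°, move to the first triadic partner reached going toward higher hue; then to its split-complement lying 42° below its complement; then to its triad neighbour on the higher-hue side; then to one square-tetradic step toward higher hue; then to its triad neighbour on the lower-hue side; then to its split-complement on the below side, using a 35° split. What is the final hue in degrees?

348°

triadic ↑ +120°: 215 + 120 = 335°
split-comp 42° ↓ +138°: 335 + 138 = 473 → 473 − 360 = 113°
triadic ↑ +120°: 113 + 120 = 233°
square ↑ +90°: 233 + 90 = 323°
triadic ↓ −120°: 323 − 120 = 203°
split-comp 35° ↓ +145°: 203 + 145 = 348°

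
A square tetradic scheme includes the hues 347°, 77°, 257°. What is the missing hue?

167°

A square tetradic scheme places four hues every 90°.
The full set through 77° is {77°, 167°, 257°, 347°}.
Given {77°, 257°, 347°}, the missing hue is 167°.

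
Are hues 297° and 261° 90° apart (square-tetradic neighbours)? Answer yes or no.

Angular distance: |297 − 261| = 36 = 36°.
90° apart (square-tetradic neighbours) requires 90°.

no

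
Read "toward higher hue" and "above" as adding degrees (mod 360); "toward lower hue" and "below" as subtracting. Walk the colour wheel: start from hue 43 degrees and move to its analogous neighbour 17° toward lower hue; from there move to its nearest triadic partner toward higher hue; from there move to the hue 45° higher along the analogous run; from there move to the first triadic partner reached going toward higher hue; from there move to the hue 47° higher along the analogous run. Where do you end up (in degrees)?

analog 17° ↓ −17°: 43 − 17 = 26°
triadic ↑ +120°: 26 + 120 = 146°
analog 45° ↑ +45°: 146 + 45 = 191°
triadic ↑ +120°: 191 + 120 = 311°
analog 47° ↑ +47°: 311 + 47 = 358°

358°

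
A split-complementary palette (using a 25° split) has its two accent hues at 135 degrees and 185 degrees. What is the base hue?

340°

The accents sit 25° either side of the complement, so the complement is their short-arc midpoint on the wheel.
Short-arc midpoint of 135° and 185°: 160°.
Base is 180° from the complement: 160 − 180 = -20 → -20 + 360 = 340°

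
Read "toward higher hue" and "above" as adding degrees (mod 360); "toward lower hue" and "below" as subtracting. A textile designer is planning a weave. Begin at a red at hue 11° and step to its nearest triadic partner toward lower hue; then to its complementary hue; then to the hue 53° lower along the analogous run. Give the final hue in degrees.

11 − 120 = -109 → -109 + 360 = 251°   (triadic ↓)
251 + 180 = 431 → 431 − 360 = 71°   (complement)
71 − 53 = 18°   (analog 53° ↓)

18°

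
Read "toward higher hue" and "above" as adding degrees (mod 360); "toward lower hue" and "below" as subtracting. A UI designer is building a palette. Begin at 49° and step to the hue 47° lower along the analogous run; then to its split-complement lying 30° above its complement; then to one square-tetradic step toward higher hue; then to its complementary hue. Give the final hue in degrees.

analog 47° ↓ −47°: 49 − 47 = 2°
split-comp 30° ↑ +210°: 2 + 210 = 212°
square ↑ +90°: 212 + 90 = 302°
complement +180°: 302 + 180 = 482 → 482 − 360 = 122°

122°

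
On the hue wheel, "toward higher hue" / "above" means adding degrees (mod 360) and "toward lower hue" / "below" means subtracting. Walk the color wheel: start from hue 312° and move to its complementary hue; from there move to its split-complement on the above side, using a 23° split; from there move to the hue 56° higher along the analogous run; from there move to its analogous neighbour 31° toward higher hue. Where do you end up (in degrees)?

62°

complement +180°: 312 + 180 = 492 → 492 − 360 = 132°
split-comp 23° ↑ +203°: 132 + 203 = 335°
analog 56° ↑ +56°: 335 + 56 = 391 → 391 − 360 = 31°
analog 31° ↑ +31°: 31 + 31 = 62°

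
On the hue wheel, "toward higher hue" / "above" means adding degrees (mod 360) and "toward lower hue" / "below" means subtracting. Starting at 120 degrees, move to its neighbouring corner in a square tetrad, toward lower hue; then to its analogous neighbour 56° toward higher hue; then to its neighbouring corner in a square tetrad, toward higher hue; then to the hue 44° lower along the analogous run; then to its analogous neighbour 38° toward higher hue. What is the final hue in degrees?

170°

square ↓ −90°: 120 − 90 = 30°
analog 56° ↑ +56°: 30 + 56 = 86°
square ↑ +90°: 86 + 90 = 176°
analog 44° ↓ −44°: 176 − 44 = 132°
analog 38° ↑ +38°: 132 + 38 = 170°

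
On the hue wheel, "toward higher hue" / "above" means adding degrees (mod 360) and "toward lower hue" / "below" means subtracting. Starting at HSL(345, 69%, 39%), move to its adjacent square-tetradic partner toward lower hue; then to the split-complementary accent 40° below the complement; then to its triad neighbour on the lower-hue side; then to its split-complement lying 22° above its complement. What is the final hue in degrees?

−90° (square ↓): 345 − 90 = 255°
+140° (split-comp 40° ↓): 255 + 140 = 395 → 395 − 360 = 35°
−120° (triadic ↓): 35 − 120 = -85 → -85 + 360 = 275°
+202° (split-comp 22° ↑): 275 + 202 = 477 → 477 − 360 = 117°

117°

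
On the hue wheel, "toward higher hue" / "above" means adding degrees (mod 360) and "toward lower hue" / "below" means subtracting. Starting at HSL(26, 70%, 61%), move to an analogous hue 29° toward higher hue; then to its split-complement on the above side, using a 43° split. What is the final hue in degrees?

+29° (analog 29° ↑): 26 + 29 = 55°
+223° (split-comp 43° ↑): 55 + 223 = 278°

278°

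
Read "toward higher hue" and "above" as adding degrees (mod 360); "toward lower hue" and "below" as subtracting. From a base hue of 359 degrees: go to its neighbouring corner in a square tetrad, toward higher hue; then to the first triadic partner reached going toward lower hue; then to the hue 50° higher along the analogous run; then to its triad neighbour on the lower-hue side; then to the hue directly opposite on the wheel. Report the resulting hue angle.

79°

+90° (square ↑): 359 + 90 = 449 → 449 − 360 = 89°
−120° (triadic ↓): 89 − 120 = -31 → -31 + 360 = 329°
+50° (analog 50° ↑): 329 + 50 = 379 → 379 − 360 = 19°
−120° (triadic ↓): 19 − 120 = -101 → -101 + 360 = 259°
+180° (complement): 259 + 180 = 439 → 439 − 360 = 79°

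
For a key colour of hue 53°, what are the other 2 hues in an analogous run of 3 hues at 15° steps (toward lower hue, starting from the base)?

Analogous hues sit every 15° along the wheel.
53 − 15 = 38°
53 − 30 = 23°

38° and 23°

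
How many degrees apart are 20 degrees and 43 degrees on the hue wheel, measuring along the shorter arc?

|20 − 43| = 23.
23 ≤ 180, so the shorter arc is 23°.

23°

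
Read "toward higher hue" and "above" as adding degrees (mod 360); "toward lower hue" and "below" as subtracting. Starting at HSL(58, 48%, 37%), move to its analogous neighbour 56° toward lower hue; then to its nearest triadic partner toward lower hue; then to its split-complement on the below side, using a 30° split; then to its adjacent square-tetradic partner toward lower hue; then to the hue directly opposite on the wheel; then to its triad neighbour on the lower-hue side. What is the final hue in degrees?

2°

−56° (analog 56° ↓): 58 − 56 = 2°
−120° (triadic ↓): 2 − 120 = -118 → -118 + 360 = 242°
+150° (split-comp 30° ↓): 242 + 150 = 392 → 392 − 360 = 32°
−90° (square ↓): 32 − 90 = -58 → -58 + 360 = 302°
+180° (complement): 302 + 180 = 482 → 482 − 360 = 122°
−120° (triadic ↓): 122 − 120 = 2°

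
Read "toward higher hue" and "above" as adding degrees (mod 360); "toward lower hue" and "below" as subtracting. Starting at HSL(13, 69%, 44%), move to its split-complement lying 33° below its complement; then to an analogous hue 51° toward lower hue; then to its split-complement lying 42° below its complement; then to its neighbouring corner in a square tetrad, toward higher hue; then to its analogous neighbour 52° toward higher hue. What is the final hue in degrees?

29°

split-comp 33° ↓ +147°: 13 + 147 = 160°
analog 51° ↓ −51°: 160 − 51 = 109°
split-comp 42° ↓ +138°: 109 + 138 = 247°
square ↑ +90°: 247 + 90 = 337°
analog 52° ↑ +52°: 337 + 52 = 389 → 389 − 360 = 29°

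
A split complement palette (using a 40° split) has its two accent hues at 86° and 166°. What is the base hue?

306°

The accents sit 40° either side of the complement, so the complement is their short-arc midpoint on the wheel.
Short-arc midpoint of 86° and 166°: 126°.
Base is 180° from the complement: 126 − 180 = -54 → -54 + 360 = 306°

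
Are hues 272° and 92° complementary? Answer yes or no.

Angular distance: |272 − 92| = 180 = 180°.
Complementary requires 180°.

yes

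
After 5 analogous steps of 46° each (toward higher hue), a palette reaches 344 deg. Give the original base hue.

114°

5 steps of 46° (toward higher hue) give a net shift of +230°.
Start = end − shift: 344 − 230 = 114°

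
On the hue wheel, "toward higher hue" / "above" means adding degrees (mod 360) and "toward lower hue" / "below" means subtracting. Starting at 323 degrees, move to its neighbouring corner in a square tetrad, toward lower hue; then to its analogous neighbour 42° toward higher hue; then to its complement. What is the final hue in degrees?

95°

square ↓ −90°: 323 − 90 = 233°
analog 42° ↑ +42°: 233 + 42 = 275°
complement +180°: 275 + 180 = 455 → 455 − 360 = 95°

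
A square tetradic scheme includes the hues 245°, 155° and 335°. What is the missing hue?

65°

A square tetradic scheme places four hues every 90°.
The full set through 155° is {65°, 155°, 245°, 335°}.
Given {155°, 245°, 335°}, the missing hue is 65°.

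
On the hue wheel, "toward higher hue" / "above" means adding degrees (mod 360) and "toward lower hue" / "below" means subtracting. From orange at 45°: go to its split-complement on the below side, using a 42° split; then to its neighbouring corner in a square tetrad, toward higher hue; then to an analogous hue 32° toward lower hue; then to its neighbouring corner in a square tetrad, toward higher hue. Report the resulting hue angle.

331°

split-comp 42° ↓ +138°: 45 + 138 = 183°
square ↑ +90°: 183 + 90 = 273°
analog 32° ↓ −32°: 273 − 32 = 241°
square ↑ +90°: 241 + 90 = 331°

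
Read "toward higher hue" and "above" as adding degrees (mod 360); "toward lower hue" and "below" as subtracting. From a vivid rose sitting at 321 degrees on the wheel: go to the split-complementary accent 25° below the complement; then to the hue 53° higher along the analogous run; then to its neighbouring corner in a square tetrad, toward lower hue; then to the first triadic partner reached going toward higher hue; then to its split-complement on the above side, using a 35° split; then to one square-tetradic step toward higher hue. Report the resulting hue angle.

321 + 155 = 476 → 476 − 360 = 116°   (split-comp 25° ↓)
116 + 53 = 169°   (analog 53° ↑)
169 − 90 = 79°   (square ↓)
79 + 120 = 199°   (triadic ↑)
199 + 215 = 414 → 414 − 360 = 54°   (split-comp 35° ↑)
54 + 90 = 144°   (square ↑)

144°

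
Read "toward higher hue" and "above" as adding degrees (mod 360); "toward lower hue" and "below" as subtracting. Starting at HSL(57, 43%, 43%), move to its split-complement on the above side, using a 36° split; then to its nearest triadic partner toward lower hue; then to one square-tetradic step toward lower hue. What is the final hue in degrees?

+216° (split-comp 36° ↑): 57 + 216 = 273°
−120° (triadic ↓): 273 − 120 = 153°
−90° (square ↓): 153 − 90 = 63°

63°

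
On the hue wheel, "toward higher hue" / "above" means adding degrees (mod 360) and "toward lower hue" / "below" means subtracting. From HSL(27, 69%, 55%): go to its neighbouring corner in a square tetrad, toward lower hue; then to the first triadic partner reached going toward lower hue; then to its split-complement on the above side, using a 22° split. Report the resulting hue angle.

19°

square ↓ −90°: 27 − 90 = -63 → -63 + 360 = 297°
triadic ↓ −120°: 297 − 120 = 177°
split-comp 22° ↑ +202°: 177 + 202 = 379 → 379 − 360 = 19°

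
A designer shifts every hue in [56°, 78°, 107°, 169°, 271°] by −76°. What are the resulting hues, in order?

340°, 2°, 31°, 93°, 195°

56 − 76 = -20 → -20 + 360 = 340°
78 − 76 = 2°
107 − 76 = 31°
169 − 76 = 93°
271 − 76 = 195°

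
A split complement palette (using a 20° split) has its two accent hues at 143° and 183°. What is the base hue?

343°

The accents sit 20° either side of the complement, so the complement is their short-arc midpoint on the wheel.
Short-arc midpoint of 143° and 183°: 163°.
Base is 180° from the complement: 163 − 180 = -17 → -17 + 360 = 343°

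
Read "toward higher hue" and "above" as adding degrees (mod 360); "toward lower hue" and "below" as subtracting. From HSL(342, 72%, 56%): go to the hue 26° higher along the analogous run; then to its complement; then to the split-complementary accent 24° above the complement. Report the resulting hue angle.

32°

342 + 26 = 368 → 368 − 360 = 8°   (analog 26° ↑)
8 + 180 = 188°   (complement)
188 + 204 = 392 → 392 − 360 = 32°   (split-comp 24° ↑)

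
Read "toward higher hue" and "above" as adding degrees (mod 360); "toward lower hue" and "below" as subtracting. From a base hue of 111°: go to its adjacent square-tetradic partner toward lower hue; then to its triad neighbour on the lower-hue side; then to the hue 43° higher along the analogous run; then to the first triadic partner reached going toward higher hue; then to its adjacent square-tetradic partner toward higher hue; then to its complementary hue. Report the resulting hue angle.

334°

−90° (square ↓): 111 − 90 = 21°
−120° (triadic ↓): 21 − 120 = -99 → -99 + 360 = 261°
+43° (analog 43° ↑): 261 + 43 = 304°
+120° (triadic ↑): 304 + 120 = 424 → 424 − 360 = 64°
+90° (square ↑): 64 + 90 = 154°
+180° (complement): 154 + 180 = 334°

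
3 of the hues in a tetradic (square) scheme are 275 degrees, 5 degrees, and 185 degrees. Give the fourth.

95°

A square tetradic scheme places four hues every 90°.
The full set through 5° is {5°, 95°, 185°, 275°}.
Given {5°, 185°, 275°}, the missing hue is 95°.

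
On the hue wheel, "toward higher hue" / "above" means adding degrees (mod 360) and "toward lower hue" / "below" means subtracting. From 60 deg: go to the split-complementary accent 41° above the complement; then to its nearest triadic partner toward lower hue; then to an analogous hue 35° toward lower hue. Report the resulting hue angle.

split-comp 41° ↑ +221°: 60 + 221 = 281°
triadic ↓ −120°: 281 − 120 = 161°
analog 35° ↓ −35°: 161 − 35 = 126°

126°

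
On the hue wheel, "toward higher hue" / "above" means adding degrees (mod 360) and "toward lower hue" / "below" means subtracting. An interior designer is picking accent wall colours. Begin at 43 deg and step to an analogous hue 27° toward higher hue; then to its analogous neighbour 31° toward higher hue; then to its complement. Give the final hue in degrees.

analog 27° ↑ +27°: 43 + 27 = 70°
analog 31° ↑ +31°: 70 + 31 = 101°
complement +180°: 101 + 180 = 281°

281°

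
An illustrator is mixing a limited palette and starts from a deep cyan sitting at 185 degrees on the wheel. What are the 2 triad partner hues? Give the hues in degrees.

A triad places three hues 120° apart.
185 + 120 = 305°
185 + 240 = 425 → 425 − 360 = 65°

305° and 65°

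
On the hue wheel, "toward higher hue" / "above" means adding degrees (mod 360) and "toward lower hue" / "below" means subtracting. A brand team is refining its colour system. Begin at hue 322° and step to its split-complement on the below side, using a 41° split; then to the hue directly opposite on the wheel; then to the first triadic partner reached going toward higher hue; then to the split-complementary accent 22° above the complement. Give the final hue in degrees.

243°

+139° (split-comp 41° ↓): 322 + 139 = 461 → 461 − 360 = 101°
+180° (complement): 101 + 180 = 281°
+120° (triadic ↑): 281 + 120 = 401 → 401 − 360 = 41°
+202° (split-comp 22° ↑): 41 + 202 = 243°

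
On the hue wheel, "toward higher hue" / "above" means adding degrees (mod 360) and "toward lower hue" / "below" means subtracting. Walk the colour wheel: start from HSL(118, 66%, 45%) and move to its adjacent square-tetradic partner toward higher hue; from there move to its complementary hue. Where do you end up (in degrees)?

28°

+90° (square ↑): 118 + 90 = 208°
+180° (complement): 208 + 180 = 388 → 388 − 360 = 28°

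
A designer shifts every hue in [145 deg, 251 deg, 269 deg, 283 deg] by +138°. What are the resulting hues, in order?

283°, 29°, 47°, 61°

145 + 138 = 283°
251 + 138 = 389 → 389 − 360 = 29°
269 + 138 = 407 → 407 − 360 = 47°
283 + 138 = 421 → 421 − 360 = 61°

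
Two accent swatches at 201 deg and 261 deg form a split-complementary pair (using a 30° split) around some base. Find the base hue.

51°

The accents sit 30° either side of the complement, so the complement is their short-arc midpoint on the wheel.
Short-arc midpoint of 201° and 261°: 231°.
Base is 180° from the complement: 231 − 180 = 51°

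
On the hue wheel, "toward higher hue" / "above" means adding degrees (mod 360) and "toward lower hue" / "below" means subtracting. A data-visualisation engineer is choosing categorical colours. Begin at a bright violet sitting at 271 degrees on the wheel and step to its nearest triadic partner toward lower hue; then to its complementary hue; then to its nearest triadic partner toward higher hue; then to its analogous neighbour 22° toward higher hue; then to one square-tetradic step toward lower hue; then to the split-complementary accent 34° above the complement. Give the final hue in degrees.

237°

271 − 120 = 151°   (triadic ↓)
151 + 180 = 331°   (complement)
331 + 120 = 451 → 451 − 360 = 91°   (triadic ↑)
91 + 22 = 113°   (analog 22° ↑)
113 − 90 = 23°   (square ↓)
23 + 214 = 237°   (split-comp 34° ↑)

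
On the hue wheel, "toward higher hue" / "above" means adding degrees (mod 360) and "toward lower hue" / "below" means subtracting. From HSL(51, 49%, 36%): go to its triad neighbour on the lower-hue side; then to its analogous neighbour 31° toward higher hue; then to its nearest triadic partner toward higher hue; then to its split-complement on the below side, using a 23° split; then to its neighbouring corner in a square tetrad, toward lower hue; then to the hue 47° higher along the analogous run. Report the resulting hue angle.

196°

triadic ↓ −120°: 51 − 120 = -69 → -69 + 360 = 291°
analog 31° ↑ +31°: 291 + 31 = 322°
triadic ↑ +120°: 322 + 120 = 442 → 442 − 360 = 82°
split-comp 23° ↓ +157°: 82 + 157 = 239°
square ↓ −90°: 239 − 90 = 149°
analog 47° ↑ +47°: 149 + 47 = 196°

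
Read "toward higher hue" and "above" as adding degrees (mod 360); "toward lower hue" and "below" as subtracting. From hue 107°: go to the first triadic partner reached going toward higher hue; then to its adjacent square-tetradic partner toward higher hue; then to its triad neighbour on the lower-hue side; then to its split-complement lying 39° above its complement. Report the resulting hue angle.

56°

triadic ↑ +120°: 107 + 120 = 227°
square ↑ +90°: 227 + 90 = 317°
triadic ↓ −120°: 317 − 120 = 197°
split-comp 39° ↑ +219°: 197 + 219 = 416 → 416 − 360 = 56°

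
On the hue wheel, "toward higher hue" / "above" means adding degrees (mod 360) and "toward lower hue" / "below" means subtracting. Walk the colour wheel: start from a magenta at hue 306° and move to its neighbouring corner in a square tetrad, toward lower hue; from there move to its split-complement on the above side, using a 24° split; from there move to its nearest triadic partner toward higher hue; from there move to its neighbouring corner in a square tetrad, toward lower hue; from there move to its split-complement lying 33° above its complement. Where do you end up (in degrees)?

−90° (square ↓): 306 − 90 = 216°
+204° (split-comp 24° ↑): 216 + 204 = 420 → 420 − 360 = 60°
+120° (triadic ↑): 60 + 120 = 180°
−90° (square ↓): 180 − 90 = 90°
+213° (split-comp 33° ↑): 90 + 213 = 303°

303°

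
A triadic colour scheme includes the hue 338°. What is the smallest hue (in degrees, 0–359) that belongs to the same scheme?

A triad places three hues 120° apart.
The full set through 338° is {98°, 218°, 338°}.

98°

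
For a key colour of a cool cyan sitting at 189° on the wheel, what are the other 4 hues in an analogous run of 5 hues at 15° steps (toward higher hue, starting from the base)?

189 + 15 = 204°
189 + 30 = 219°
189 + 45 = 234°
189 + 60 = 249°

204°, 219°, 234° and 249°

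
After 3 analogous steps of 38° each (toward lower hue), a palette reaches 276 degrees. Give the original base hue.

3 steps of 38° (toward lower hue) give a net shift of −114°.
Start = end − shift: 276 + 114 = 390 → 390 − 360 = 30°

30°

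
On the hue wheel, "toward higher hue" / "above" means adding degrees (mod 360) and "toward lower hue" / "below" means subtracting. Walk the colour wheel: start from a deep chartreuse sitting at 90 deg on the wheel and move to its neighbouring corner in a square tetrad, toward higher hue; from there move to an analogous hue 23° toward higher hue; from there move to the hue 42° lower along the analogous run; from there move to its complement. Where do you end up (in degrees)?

+90° (square ↑): 90 + 90 = 180°
+23° (analog 23° ↑): 180 + 23 = 203°
−42° (analog 42° ↓): 203 − 42 = 161°
+180° (complement): 161 + 180 = 341°

341°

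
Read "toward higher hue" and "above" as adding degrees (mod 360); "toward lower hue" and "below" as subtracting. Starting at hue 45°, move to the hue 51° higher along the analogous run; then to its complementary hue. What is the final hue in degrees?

276°

analog 51° ↑ +51°: 45 + 51 = 96°
complement +180°: 96 + 180 = 276°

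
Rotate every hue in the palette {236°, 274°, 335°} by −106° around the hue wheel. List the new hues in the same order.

236 − 106 = 130°
274 − 106 = 168°
335 − 106 = 229°

130°, 168°, 229°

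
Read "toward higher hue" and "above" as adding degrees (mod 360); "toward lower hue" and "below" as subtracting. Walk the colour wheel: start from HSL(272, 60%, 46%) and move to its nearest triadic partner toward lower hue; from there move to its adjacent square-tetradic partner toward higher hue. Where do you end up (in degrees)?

242°

triadic ↓ −120°: 272 − 120 = 152°
square ↑ +90°: 152 + 90 = 242°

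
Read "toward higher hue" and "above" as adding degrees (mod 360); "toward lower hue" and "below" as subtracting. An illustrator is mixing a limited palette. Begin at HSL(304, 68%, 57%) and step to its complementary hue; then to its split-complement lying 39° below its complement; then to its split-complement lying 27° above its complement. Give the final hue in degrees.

112°

304 + 180 = 484 → 484 − 360 = 124°   (complement)
124 + 141 = 265°   (split-comp 39° ↓)
265 + 207 = 472 → 472 − 360 = 112°   (split-comp 27° ↑)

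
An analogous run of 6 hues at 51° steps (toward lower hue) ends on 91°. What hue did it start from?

5 steps of 51° (toward lower hue) give a net shift of −255°.
Start = end − shift: 91 + 255 = 346°

346°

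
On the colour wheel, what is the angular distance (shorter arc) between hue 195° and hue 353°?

|195 − 353| = 158.
158 ≤ 180, so the shorter arc is 158°.

158°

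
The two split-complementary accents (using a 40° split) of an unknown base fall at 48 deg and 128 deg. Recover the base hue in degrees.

The accents sit 40° either side of the complement, so the complement is their short-arc midpoint on the wheel.
Short-arc midpoint of 48° and 128°: 88°.
Base is 180° from the complement: 88 − 180 = -92 → -92 + 360 = 268°

268°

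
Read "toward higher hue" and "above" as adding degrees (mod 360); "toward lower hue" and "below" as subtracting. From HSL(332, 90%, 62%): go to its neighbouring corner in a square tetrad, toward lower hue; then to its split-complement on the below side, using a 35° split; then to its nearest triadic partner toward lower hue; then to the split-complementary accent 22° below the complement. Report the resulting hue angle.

square ↓ −90°: 332 − 90 = 242°
split-comp 35° ↓ +145°: 242 + 145 = 387 → 387 − 360 = 27°
triadic ↓ −120°: 27 − 120 = -93 → -93 + 360 = 267°
split-comp 22° ↓ +158°: 267 + 158 = 425 → 425 − 360 = 65°

65°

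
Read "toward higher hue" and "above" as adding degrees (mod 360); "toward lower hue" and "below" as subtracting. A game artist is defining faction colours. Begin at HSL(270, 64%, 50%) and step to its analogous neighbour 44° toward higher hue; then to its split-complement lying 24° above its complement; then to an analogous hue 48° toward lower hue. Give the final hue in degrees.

analog 44° ↑ +44°: 270 + 44 = 314°
split-comp 24° ↑ +204°: 314 + 204 = 518 → 518 − 360 = 158°
analog 48° ↓ −48°: 158 − 48 = 110°

110°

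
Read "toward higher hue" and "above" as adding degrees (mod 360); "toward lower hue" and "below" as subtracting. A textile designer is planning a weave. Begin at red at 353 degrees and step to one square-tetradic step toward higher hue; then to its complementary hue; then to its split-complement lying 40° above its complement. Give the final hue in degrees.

123°

square ↑ +90°: 353 + 90 = 443 → 443 − 360 = 83°
complement +180°: 83 + 180 = 263°
split-comp 40° ↑ +220°: 263 + 220 = 483 → 483 − 360 = 123°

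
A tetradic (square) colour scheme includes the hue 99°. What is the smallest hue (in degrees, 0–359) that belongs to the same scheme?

9°

A square tetradic scheme places four hues every 90°.
The full set through 99° is {9°, 99°, 189°, 279°}.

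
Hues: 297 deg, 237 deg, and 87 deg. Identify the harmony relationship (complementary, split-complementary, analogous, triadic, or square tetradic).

Sort the hues: 87°, 237°, 297°.
Successive gaps around the wheel: 150°, 60°, 150°.
Two 150° gaps and one 60° gap — a base hue opposite a pair of accents 30° either side of its complement — is the split-complementary pattern.

split-complementary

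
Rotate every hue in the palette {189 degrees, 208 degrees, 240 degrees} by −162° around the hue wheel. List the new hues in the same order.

27°, 46°, 78°

189 − 162 = 27°
208 − 162 = 46°
240 − 162 = 78°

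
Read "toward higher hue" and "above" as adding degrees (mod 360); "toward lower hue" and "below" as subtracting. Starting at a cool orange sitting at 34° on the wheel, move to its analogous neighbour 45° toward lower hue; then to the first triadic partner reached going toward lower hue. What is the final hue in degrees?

−45° (analog 45° ↓): 34 − 45 = -11 → -11 + 360 = 349°
−120° (triadic ↓): 349 − 120 = 229°

229°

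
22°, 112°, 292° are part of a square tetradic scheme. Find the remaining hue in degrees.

202°

A square tetradic scheme places four hues every 90°.
The full set through 22° is {22°, 112°, 202°, 292°}.
Given {22°, 112°, 292°}, the missing hue is 202°.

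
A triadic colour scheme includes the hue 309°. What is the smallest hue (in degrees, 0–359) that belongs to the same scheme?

69°

A triad places three hues 120° apart.
The full set through 309° is {69°, 189°, 309°}.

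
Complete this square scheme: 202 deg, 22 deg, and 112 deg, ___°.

292°

A square tetradic scheme places four hues every 90°.
The full set through 22° is {22°, 112°, 202°, 292°}.
Given {22°, 112°, 202°}, the missing hue is 292°.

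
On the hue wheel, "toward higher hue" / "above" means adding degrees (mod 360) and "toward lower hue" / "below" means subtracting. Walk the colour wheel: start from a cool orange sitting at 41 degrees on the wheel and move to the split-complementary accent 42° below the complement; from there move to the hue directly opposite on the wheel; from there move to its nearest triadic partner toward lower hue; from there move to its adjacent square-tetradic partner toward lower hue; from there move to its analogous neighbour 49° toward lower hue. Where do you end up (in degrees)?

41 + 138 = 179°   (split-comp 42° ↓)
179 + 180 = 359°   (complement)
359 − 120 = 239°   (triadic ↓)
239 − 90 = 149°   (square ↓)
149 − 49 = 100°   (analog 49° ↓)

100°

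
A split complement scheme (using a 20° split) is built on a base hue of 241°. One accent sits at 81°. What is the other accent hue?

Split-complementary hues sit 20° either side of the complement.
Complement of the base 241°: 241 + 180 = 421 → 421 − 360 = 61°
The given accent 81° is 20° one side of 61°; the other accent sits 20° the other side: 61 − 20 = 41°

41°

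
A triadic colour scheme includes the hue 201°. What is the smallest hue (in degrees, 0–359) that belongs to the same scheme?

A triad places three hues 120° apart.
The full set through 201° is {81°, 201°, 321°}.

81°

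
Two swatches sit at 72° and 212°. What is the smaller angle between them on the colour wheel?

|72 − 212| = 140.
140 ≤ 180, so the shorter arc is 140°.

140°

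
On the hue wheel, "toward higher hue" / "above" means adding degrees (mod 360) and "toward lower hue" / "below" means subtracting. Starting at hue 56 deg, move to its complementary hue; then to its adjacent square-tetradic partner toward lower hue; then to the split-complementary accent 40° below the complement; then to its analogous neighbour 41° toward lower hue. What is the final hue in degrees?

245°

56 + 180 = 236°   (complement)
236 − 90 = 146°   (square ↓)
146 + 140 = 286°   (split-comp 40° ↓)
286 − 41 = 245°   (analog 41° ↓)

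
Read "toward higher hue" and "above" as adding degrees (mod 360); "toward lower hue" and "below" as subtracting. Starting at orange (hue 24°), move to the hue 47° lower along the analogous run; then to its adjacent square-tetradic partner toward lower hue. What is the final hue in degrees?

247°

24 − 47 = -23 → -23 + 360 = 337°   (analog 47° ↓)
337 − 90 = 247°   (square ↓)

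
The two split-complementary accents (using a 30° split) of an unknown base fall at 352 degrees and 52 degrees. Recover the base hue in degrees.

The accents sit 30° either side of the complement, so the complement is their short-arc midpoint on the wheel.
Short-arc midpoint of 352° and 52°: 22°.
Base is 180° from the complement: 22 − 180 = -158 → -158 + 360 = 202°

202°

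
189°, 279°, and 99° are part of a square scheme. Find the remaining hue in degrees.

9°

A square tetradic scheme places four hues every 90°.
The full set through 99° is {9°, 99°, 189°, 279°}.
Given {99°, 189°, 279°}, the missing hue is 9°.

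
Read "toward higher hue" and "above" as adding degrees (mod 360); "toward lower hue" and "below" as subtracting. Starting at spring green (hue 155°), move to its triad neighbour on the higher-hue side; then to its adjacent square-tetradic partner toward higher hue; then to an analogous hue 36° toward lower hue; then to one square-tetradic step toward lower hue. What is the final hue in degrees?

239°

155 + 120 = 275°   (triadic ↑)
275 + 90 = 365 → 365 − 360 = 5°   (square ↑)
5 − 36 = -31 → -31 + 360 = 329°   (analog 36° ↓)
329 − 90 = 239°   (square ↓)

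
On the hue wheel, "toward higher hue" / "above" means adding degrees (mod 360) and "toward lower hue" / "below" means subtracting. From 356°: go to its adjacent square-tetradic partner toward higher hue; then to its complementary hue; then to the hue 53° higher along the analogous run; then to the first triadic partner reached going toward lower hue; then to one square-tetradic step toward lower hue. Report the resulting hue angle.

square ↑ +90°: 356 + 90 = 446 → 446 − 360 = 86°
complement +180°: 86 + 180 = 266°
analog 53° ↑ +53°: 266 + 53 = 319°
triadic ↓ −120°: 319 − 120 = 199°
square ↓ −90°: 199 − 90 = 109°

109°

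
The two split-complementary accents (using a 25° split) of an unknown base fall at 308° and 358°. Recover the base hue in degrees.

The accents sit 25° either side of the complement, so the complement is their short-arc midpoint on the wheel.
Short-arc midpoint of 308° and 358°: 333°.
Base is 180° from the complement: 333 − 180 = 153°

153°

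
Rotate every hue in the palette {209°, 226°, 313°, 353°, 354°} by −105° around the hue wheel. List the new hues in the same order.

209 − 105 = 104°
226 − 105 = 121°
313 − 105 = 208°
353 − 105 = 248°
354 − 105 = 249°

104°, 121°, 208°, 248°, 249°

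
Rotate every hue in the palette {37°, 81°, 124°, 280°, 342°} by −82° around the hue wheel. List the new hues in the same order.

37 − 82 = -45 → -45 + 360 = 315°
81 − 82 = -1 → -1 + 360 = 359°
124 − 82 = 42°
280 − 82 = 198°
342 − 82 = 260°

315°, 359°, 42°, 198°, 260°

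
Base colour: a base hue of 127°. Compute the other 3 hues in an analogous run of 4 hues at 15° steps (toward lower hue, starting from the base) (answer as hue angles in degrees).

112°, 97° and 82°

127 − 15 = 112°
127 − 30 = 97°
127 − 45 = 82°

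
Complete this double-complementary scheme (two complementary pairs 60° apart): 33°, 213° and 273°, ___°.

93°

A rectangular tetradic uses two complementary pairs 60° apart: offsets 0°, 60°, 180°, 240°.
Among {33°, 213°, 273°}, 213° and 33° are a 180° pair.
The remaining hue 273° needs its own complement: 273 + 180 = 453 → 453 − 360 = 93°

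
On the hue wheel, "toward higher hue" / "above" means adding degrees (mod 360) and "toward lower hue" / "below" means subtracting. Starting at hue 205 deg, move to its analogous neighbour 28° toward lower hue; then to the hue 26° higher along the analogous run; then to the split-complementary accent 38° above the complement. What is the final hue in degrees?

61°

analog 28° ↓ −28°: 205 − 28 = 177°
analog 26° ↑ +26°: 177 + 26 = 203°
split-comp 38° ↑ +218°: 203 + 218 = 421 → 421 − 360 = 61°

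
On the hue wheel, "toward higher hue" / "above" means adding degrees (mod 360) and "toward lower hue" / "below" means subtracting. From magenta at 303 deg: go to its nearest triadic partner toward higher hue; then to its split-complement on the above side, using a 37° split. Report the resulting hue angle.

280°

+120° (triadic ↑): 303 + 120 = 423 → 423 − 360 = 63°
+217° (split-comp 37° ↑): 63 + 217 = 280°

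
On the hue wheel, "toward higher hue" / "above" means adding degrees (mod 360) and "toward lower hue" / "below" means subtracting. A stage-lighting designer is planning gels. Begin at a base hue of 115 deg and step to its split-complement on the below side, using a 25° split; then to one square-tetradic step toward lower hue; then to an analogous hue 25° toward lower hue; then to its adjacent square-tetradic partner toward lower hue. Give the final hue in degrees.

65°

115 + 155 = 270°   (split-comp 25° ↓)
270 − 90 = 180°   (square ↓)
180 − 25 = 155°   (analog 25° ↓)
155 − 90 = 65°   (square ↓)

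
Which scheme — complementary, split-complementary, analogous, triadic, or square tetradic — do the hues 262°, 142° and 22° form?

Sort the hues: 22°, 142°, 262°.
Successive gaps around the wheel: 120°, 120°, 120°.
Three hues equally spaced 120° apart form a triad.

triadic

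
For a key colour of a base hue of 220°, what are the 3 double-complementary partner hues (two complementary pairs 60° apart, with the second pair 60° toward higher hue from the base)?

280°, 40°, 100°

A rectangular tetradic uses two complementary pairs 60° apart: offsets 0°, 60°, 180°, 240°.
220 + 60 = 280°
220 + 180 = 400 → 400 − 360 = 40°
220 + 240 = 460 → 460 − 360 = 100°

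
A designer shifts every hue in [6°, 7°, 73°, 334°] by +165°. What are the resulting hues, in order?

171°, 172°, 238°, 139°

6 + 165 = 171°
7 + 165 = 172°
73 + 165 = 238°
334 + 165 = 499 → 499 − 360 = 139°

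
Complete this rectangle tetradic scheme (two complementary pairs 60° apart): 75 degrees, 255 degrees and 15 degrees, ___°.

195°

A rectangular tetradic uses two complementary pairs 60° apart: offsets 0°, 60°, 180°, 240°.
Among {15°, 75°, 255°}, 255° and 75° are a 180° pair.
The remaining hue 15° needs its own complement: 15 + 180 = 195°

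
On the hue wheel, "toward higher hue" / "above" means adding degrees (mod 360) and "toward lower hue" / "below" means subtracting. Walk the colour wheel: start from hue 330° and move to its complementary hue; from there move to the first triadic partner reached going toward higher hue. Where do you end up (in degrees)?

+180° (complement): 330 + 180 = 510 → 510 − 360 = 150°
+120° (triadic ↑): 150 + 120 = 270°

270°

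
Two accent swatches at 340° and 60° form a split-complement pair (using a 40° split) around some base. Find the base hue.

200°

The accents sit 40° either side of the complement, so the complement is their short-arc midpoint on the wheel.
Short-arc midpoint of 340° and 60°: 20°.
Base is 180° from the complement: 20 − 180 = -160 → -160 + 360 = 200°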